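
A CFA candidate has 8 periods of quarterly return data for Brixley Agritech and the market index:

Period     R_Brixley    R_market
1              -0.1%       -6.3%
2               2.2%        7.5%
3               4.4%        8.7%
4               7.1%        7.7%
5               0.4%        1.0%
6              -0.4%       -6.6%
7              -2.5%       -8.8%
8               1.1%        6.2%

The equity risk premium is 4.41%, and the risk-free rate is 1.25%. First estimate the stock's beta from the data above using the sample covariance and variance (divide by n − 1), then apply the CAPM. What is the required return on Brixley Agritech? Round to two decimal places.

Mean R_i = (-0.1 + 2.2 + 4.4 + 7.1 + 0.4 − 0.4 − 2.5 + 1.1) / 8 = 1.5250%
Mean R_m = (-6.3 + 7.5 + 8.7 + 7.7 + 1.0 − 6.6 − 8.8 + 6.2) / 8 = 1.1750%
Σ(R_i − R̄_i)(R_m − R̄_m) = 127.6050  ⇒  Cov = 127.6050 / 7 = 18.2293
Σ(R_m − R̄_m)² = 380.3150  ⇒  Var(R_m) = 380.3150 / 7 = 54.3307
β = Cov / Var(R_m) = 18.2293 / 54.3307 = 0.3355
E(R) = R_f + β × MRP = 1.25% + 0.3355 × 4.41% = 2.73%

2.73%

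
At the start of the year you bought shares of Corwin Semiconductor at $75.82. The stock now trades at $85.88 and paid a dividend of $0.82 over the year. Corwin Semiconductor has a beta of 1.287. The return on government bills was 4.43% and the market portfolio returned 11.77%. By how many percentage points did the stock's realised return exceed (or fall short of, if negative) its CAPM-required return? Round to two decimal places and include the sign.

+0.47%

Realised HPR = (P1 + D1 − P0) / P0 = (85.88 + 0.82 − 75.82) / 75.82 = 10.88 / 75.82 = 14.3498%
MRP = 11.77% − 4.43% = 7.34%
CAPM required = R_f + β·MRP = 4.43% + 1.287 × 7.34% = 13.87658%
α = realised − required = 14.3498% − 13.87658% = +0.47%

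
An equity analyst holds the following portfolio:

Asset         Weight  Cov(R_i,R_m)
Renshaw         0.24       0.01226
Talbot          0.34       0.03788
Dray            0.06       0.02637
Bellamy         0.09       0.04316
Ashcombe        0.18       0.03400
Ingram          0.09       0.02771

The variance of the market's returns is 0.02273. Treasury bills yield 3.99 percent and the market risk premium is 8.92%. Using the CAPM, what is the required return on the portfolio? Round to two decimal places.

β_Renshaw = 0.01226 / 0.02273 = 0.5394
β_Talbot = 0.03788 / 0.02273 = 1.6665
β_Dray = 0.02637 / 0.02273 = 1.1601
β_Bellamy = 0.04316 / 0.02273 = 1.8988
β_Ashcombe = 0.03400 / 0.02273 = 1.4958
β_Ingram = 0.02771 / 0.02273 = 1.2191
β_P = Σ w_i β_i = 0.24×0.5394 + 0.34×1.6665 + 0.06×1.1601 + 0.09×1.8988 + 0.18×1.4958 + 0.09×1.2191 = 1.3155
E(R_P) = R_f + β_P × MRP = 3.99% + 1.3155 × 8.92% = 15.72%

15.72%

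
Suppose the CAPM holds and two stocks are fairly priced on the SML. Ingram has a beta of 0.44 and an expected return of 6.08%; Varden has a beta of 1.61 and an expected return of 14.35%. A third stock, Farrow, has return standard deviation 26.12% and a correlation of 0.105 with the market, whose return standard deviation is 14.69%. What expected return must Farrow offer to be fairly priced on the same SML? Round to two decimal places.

4.29%

MRP = (14.35% − 6.08%) / (1.61 − 0.44) = 7.0684%
R_f = 6.08% − 0.44 × 7.0684% = 2.9699%
β_Farrow = ρ·σ_i/σ_m = 0.105 × 26.12 / 14.69 = 0.1867
E(R_Farrow) = R_f + β × MRP = 2.9699% + 0.1867 × 7.0684% = 4.29%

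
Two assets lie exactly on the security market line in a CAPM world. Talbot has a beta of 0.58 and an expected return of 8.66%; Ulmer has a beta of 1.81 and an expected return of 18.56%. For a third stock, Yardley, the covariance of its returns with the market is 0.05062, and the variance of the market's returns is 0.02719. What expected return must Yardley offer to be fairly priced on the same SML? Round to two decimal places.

MRP = (18.56% − 8.66%) / (1.81 − 0.58) = 8.0488%
R_f = 8.66% − 0.58 × 8.0488% = 3.9917%
β_Yardley = Cov / Var(R_m) = 0.05062 / 0.02719 = 1.8617
E(R_Yardley) = R_f + β × MRP = 3.9917% + 1.8617 × 8.0488% = 18.98%

18.98%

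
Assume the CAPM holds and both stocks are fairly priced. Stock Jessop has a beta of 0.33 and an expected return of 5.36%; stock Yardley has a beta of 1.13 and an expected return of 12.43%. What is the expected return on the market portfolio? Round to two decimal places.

11.28%

Both satisfy E(R) = R_f + β·MRP, so the slope of the SML is
MRP = (12.43% − 5.36%) / (1.13 − 0.33) = 7.07% / 0.80 = 8.8375%
R_f = E(R_Jessop) − β_Jessop·MRP = 5.36% − 0.33 × 8.8375% = 2.4436%
E(R_m) = R_f + MRP = 2.4436% + 8.8375% = 11.28%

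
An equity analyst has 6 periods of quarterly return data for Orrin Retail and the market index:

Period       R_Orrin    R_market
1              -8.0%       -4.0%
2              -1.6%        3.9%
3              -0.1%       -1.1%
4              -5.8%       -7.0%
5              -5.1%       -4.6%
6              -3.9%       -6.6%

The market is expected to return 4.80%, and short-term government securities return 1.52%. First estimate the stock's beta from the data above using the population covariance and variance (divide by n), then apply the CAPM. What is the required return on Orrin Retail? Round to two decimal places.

Mean R_i = (-8.0 − 1.6 − 0.1 − 5.8 − 5.1 − 3.9) / 6 = -4.0833%
Mean R_m = (-4.0 + 3.9 − 1.1 − 7.0 − 4.6 − 6.6) / 6 = -3.2333%
Σ(R_i − R̄_i)(R_m − R̄_m) = 36.4533  ⇒  Cov = 36.4533 / 6 = 6.0756
Σ(R_m − R̄_m)² = 83.4133  ⇒  Var(R_m) = 83.4133 / 6 = 13.9022
β = Cov / Var(R_m) = 6.0756 / 13.9022 = 0.4370
MRP = 4.80% − 1.52% = 3.28%
E(R) = R_f + β × MRP = 1.52% + 0.4370 × 3.28% = 2.95%

2.95%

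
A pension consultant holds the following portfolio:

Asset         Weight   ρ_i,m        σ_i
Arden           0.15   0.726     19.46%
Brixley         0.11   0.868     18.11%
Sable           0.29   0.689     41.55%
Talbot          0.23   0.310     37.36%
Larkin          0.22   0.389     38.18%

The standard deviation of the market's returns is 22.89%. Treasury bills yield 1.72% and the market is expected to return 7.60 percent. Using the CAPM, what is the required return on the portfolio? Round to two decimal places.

6.36%

β_Arden = 0.726 × 19.46% / 22.89% = 0.6172
β_Brixley = 0.868 × 18.11% / 22.89% = 0.6867
β_Sable = 0.689 × 41.55% / 22.89% = 1.2507
β_Talbot = 0.310 × 37.36% / 22.89% = 0.5060
β_Larkin = 0.389 × 38.18% / 22.89% = 0.6488
β_P = Σ w_i β_i = 0.15×0.6172 + 0.11×0.6867 + 0.29×1.2507 + 0.23×0.5060 + 0.22×0.6488 = 0.7899
MRP = 7.60% − 1.72% = 5.88%
E(R_P) = R_f + β_P × MRP = 1.72% + 0.7899 × 5.88% = 6.36%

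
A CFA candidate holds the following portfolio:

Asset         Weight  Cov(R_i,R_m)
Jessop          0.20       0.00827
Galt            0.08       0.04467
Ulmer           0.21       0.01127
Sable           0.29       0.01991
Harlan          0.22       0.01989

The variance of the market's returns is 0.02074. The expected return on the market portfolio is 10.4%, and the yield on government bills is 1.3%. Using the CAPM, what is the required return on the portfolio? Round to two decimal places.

β_Jessop = 0.00827 / 0.02074 = 0.3987
β_Galt = 0.04467 / 0.02074 = 2.1538
β_Ulmer = 0.01127 / 0.02074 = 0.5434
β_Sable = 0.01991 / 0.02074 = 0.9600
β_Harlan = 0.01989 / 0.02074 = 0.9590
β_P = Σ w_i β_i = 0.20×0.3987 + 0.08×2.1538 + 0.21×0.5434 + 0.29×0.9600 + 0.22×0.9590 = 0.8555
MRP = 10.4% − 1.3% = 9.10%
E(R_P) = R_f + β_P × MRP = 1.3% + 0.8555 × 9.1% = 9.09%

9.09%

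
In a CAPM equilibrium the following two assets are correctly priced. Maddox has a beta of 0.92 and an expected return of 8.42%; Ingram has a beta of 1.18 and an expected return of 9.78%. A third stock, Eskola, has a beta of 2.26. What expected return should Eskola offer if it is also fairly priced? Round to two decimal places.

15.43%

MRP (SML slope) = (9.78% − 8.42%) / (1.18 − 0.92) = 1.36% / 0.26 = 5.2308%
R_f (intercept) = 8.42% − 0.92 × 5.2308% = 3.6077%
E(R_Eskola) = R_f + β × MRP = 3.6077% + 2.26 × 5.2308% = 15.43%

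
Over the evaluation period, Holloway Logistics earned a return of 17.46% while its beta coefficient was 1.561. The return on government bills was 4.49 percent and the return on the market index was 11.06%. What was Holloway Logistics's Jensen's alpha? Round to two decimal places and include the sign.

+2.71%

Market excess return = 11.06% − 4.49% = 6.57%
CAPM benchmark = R_f + β(R_m − R_f) = 4.49% + 1.561 × 6.57% = 14.74577%
α = actual − benchmark = 17.46% − 14.74577% = +2.71%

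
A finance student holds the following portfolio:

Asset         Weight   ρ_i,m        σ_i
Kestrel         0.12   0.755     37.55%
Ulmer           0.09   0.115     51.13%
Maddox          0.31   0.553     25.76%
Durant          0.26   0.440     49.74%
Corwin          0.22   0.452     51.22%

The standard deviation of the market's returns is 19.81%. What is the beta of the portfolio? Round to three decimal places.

0.966

β_Kestrel = 0.755 × 37.55% / 19.81% = 1.4311
β_Ulmer = 0.115 × 51.13% / 19.81% = 0.2968
β_Maddox = 0.553 × 25.76% / 19.81% = 0.7191
β_Durant = 0.440 × 49.74% / 19.81% = 1.1048
β_Corwin = 0.452 × 51.22% / 19.81% = 1.1687
β_P = Σ w_i β_i = 0.12×1.4311 + 0.09×0.2968 + 0.31×0.7191 + 0.26×1.1048 + 0.22×1.1687 = 0.9657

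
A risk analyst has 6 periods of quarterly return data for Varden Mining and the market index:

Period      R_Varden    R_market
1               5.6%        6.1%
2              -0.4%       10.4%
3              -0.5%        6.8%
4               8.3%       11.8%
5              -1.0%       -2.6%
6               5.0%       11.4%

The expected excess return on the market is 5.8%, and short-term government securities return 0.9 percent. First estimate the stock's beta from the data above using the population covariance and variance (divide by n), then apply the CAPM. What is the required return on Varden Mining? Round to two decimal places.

3.27%

Mean R_i = (5.6 − 0.4 − 0.5 + 8.3 − 1.0 + 5.0) / 6 = 2.8333%
Mean R_m = (6.1 + 10.4 + 6.8 + 11.8 − 2.6 + 11.4) / 6 = 7.3167%
Σ(R_i − R̄_i)(R_m − R̄_m) = 59.7567  ⇒  Cov = 59.7567 / 6 = 9.9595
Σ(R_m − R̄_m)² = 146.3683  ⇒  Var(R_m) = 146.3683 / 6 = 24.3947
β = Cov / Var(R_m) = 9.9595 / 24.3947 = 0.4083
E(R) = R_f + β × MRP = 0.9% + 0.4083 × 5.8% = 3.27%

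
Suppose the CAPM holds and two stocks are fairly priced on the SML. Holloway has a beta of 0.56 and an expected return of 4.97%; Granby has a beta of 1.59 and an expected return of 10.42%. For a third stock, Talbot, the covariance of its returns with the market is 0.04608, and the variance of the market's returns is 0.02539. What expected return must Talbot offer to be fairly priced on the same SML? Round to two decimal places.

MRP = (10.42% − 4.97%) / (1.59 − 0.56) = 5.2913%
R_f = 4.97% − 0.56 × 5.2913% = 2.0069%
β_Talbot = Cov / Var(R_m) = 0.04608 / 0.02539 = 1.8149
E(R_Talbot) = R_f + β × MRP = 2.0069% + 1.8149 × 5.2913% = 11.61%

11.61%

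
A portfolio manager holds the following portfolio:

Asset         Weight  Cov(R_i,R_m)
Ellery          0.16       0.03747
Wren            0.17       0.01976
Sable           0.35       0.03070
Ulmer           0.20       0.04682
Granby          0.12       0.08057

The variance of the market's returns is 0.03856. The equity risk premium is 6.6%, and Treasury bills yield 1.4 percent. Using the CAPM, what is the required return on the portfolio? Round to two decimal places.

8.10%

β_Ellery = 0.03747 / 0.03856 = 0.9717
β_Wren = 0.01976 / 0.03856 = 0.5124
β_Sable = 0.03070 / 0.03856 = 0.7962
β_Ulmer = 0.04682 / 0.03856 = 1.2142
β_Granby = 0.08057 / 0.03856 = 2.0895
β_P = Σ w_i β_i = 0.16×0.9717 + 0.17×0.5124 + 0.35×0.7962 + 0.20×1.2142 + 0.12×2.0895 = 1.0148
E(R_P) = R_f + β_P × MRP = 1.4% + 1.0148 × 6.6% = 8.10%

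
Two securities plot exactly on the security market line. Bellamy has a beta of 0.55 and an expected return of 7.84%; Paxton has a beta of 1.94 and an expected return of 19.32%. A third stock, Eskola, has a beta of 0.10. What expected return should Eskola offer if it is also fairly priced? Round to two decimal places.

4.12%

MRP (SML slope) = (19.32% − 7.84%) / (1.94 − 0.55) = 11.48% / 1.39 = 8.2590%
R_f (intercept) = 7.84% − 0.55 × 8.2590% = 3.2976%
E(R_Eskola) = R_f + β × MRP = 3.2976% + 0.10 × 8.2590% = 4.12%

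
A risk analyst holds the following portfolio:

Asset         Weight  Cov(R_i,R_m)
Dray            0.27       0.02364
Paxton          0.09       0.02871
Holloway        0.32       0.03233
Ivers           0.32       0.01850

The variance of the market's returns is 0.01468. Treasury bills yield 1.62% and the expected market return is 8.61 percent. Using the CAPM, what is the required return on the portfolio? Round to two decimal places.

β_Dray = 0.02364 / 0.01468 = 1.6104
β_Paxton = 0.02871 / 0.01468 = 1.9557
β_Holloway = 0.03233 / 0.01468 = 2.2023
β_Ivers = 0.01850 / 0.01468 = 1.2602
β_P = Σ w_i β_i = 0.27×1.6104 + 0.09×1.9557 + 0.32×2.2023 + 0.32×1.2602 = 1.7188
MRP = 8.61% − 1.62% = 6.99%
E(R_P) = R_f + β_P × MRP = 1.62% + 1.7188 × 6.99% = 13.63%

13.63%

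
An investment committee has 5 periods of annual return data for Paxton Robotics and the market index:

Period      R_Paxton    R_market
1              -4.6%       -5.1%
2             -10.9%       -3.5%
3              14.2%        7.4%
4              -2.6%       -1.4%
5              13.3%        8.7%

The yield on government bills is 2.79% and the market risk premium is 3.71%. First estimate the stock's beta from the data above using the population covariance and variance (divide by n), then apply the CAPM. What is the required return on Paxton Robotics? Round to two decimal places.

9.03%

Mean R_i = (-4.6 − 10.9 + 14.2 − 2.6 + 13.3) / 5 = 1.8800%
Mean R_m = (-5.1 − 3.5 + 7.4 − 1.4 + 8.7) / 5 = 1.2200%
Σ(R_i − R̄_i)(R_m − R̄_m) = 274.5720  ⇒  Cov = 274.5720 / 5 = 54.9144
Σ(R_m − R̄_m)² = 163.2280  ⇒  Var(R_m) = 163.2280 / 5 = 32.6456
β = Cov / Var(R_m) = 54.9144 / 32.6456 = 1.6821
E(R) = R_f + β × MRP = 2.79% + 1.6821 × 3.71% = 9.03%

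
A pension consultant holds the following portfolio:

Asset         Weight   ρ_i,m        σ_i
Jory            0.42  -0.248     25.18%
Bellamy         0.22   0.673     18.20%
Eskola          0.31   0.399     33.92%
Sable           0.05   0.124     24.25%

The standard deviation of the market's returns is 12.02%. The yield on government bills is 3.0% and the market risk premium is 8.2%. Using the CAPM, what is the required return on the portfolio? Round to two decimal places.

6.01%

β_Jory = -0.248 × 25.18% / 12.02% = -0.5195
β_Bellamy = 0.673 × 18.20% / 12.02% = 1.0190
β_Eskola = 0.399 × 33.92% / 12.02% = 1.1260
β_Sable = 0.124 × 24.25% / 12.02% = 0.2502
β_P = Σ w_i β_i = 0.42×-0.5195 + 0.22×1.0190 + 0.31×1.1260 + 0.05×0.2502 = 0.3676
E(R_P) = R_f + β_P × MRP = 3.0% + 0.3676 × 8.2% = 6.01%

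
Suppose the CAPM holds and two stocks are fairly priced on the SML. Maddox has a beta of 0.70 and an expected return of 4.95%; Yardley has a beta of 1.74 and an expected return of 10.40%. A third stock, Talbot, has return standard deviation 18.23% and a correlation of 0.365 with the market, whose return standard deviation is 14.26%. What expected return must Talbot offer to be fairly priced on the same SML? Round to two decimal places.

3.73%

MRP = (10.40% − 4.95%) / (1.74 − 0.70) = 5.2404%
R_f = 4.95% − 0.70 × 5.2404% = 1.2817%
β_Talbot = ρ·σ_i/σ_m = 0.365 × 18.23 / 14.26 = 0.4666
E(R_Talbot) = R_f + β × MRP = 1.2817% + 0.4666 × 5.2404% = 3.73%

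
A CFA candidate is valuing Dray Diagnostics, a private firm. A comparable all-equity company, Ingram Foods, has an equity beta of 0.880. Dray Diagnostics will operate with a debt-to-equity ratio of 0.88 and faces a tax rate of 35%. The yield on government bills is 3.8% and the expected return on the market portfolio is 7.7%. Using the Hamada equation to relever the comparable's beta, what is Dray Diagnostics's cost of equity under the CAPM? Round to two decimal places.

9.20%

β_L = β_U × [1 + (1 − t)(D/E)] = 0.880 × [1 + (1 − 0.35) × 0.88]
    = 0.880 × [1 + 0.65 × 0.88] = 0.880 × 1.5720 = 1.3834
MRP = 7.7% − 3.8% = 3.90%
E(R) = R_f + β_L × MRP = 3.8% + 1.3834 × 3.9% = 9.20%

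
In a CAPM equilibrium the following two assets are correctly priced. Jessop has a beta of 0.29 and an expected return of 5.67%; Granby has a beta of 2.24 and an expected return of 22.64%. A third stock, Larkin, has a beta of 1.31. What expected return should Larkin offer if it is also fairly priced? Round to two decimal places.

14.55%

MRP (SML slope) = (22.64% − 5.67%) / (2.24 − 0.29) = 16.97% / 1.95 = 8.7026%
R_f (intercept) = 5.67% − 0.29 × 8.7026% = 3.1462%
E(R_Larkin) = R_f + β × MRP = 3.1462% + 1.31 × 8.7026% = 14.55%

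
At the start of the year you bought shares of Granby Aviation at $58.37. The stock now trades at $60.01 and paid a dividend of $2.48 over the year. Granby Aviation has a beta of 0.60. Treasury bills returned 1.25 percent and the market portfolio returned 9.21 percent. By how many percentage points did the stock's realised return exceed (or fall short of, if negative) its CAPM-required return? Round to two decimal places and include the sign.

+1.03%

Realised HPR = (P1 + D1 − P0) / P0 = (60.01 + 2.48 − 58.37) / 58.37 = 4.12 / 58.37 = 7.0584%
MRP = 9.21% − 1.25% = 7.96%
CAPM required = R_f + β·MRP = 1.25% + 0.60 × 7.96% = 6.0260%
α = realised − required = 7.0584% − 6.0260% = +1.03%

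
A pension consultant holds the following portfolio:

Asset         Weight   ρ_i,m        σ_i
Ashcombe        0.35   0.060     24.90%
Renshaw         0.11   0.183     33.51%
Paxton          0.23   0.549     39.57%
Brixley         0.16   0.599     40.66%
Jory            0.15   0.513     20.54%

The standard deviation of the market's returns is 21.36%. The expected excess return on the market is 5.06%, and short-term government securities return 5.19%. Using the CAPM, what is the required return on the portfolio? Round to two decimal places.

7.95%

β_Ashcombe = 0.060 × 24.90% / 21.36% = 0.0699
β_Renshaw = 0.183 × 33.51% / 21.36% = 0.2871
β_Paxton = 0.549 × 39.57% / 21.36% = 1.0170
β_Brixley = 0.599 × 40.66% / 21.36% = 1.1402
β_Jory = 0.513 × 20.54% / 21.36% = 0.4933
β_P = Σ w_i β_i = 0.35×0.0699 + 0.11×0.2871 + 0.23×1.0170 + 0.16×1.1402 + 0.15×0.4933 = 0.5464
E(R_P) = R_f + β_P × MRP = 5.19% + 0.5464 × 5.06% = 7.95%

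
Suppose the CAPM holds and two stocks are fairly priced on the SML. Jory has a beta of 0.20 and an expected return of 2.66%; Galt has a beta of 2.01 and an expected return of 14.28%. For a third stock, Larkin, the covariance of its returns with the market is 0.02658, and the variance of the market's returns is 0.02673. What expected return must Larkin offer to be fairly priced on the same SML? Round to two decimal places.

MRP = (14.28% − 2.66%) / (2.01 − 0.20) = 6.4199%
R_f = 2.66% − 0.20 × 6.4199% = 1.3760%
β_Larkin = Cov / Var(R_m) = 0.02658 / 0.02673 = 0.9944
E(R_Larkin) = R_f + β × MRP = 1.3760% + 0.9944 × 6.4199% = 7.76%

7.76%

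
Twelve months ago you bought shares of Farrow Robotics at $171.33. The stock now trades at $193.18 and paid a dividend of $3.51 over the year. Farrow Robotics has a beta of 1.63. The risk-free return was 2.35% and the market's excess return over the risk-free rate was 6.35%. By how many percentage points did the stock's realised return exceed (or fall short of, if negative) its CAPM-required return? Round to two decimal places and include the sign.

Realised HPR = (P1 + D1 − P0) / P0 = (193.18 + 3.51 − 171.33) / 171.33 = 25.36 / 171.33 = 14.8018%
CAPM required = R_f + β·MRP = 2.35% + 1.63 × 6.35% = 12.7005%
α = realised − required = 14.8018% − 12.7005% = +2.10%

+2.10%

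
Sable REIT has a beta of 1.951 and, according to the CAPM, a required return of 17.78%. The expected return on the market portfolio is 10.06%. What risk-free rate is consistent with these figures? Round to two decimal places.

E(R) = R_f + β(E(R_m) − R_f) = R_f(1 − β) + β·E(R_m)
17.78% = R_f × (1 − 1.951) + 1.951 × 10.06%
17.78% = R_f × -0.951 + 19.62706%
R_f = (17.78% − 19.62706%) / -0.951 = 1.94%

1.94%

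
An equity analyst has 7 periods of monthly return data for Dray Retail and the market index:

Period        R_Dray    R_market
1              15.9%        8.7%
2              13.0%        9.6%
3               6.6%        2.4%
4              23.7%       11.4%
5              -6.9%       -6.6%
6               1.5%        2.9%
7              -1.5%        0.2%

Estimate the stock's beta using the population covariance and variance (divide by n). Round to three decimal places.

1.613

Mean R_i = (15.9 + 13.0 + 6.6 + 23.7 − 6.9 + 1.5 − 1.5) / 7 = 7.4714%
Mean R_m = (8.7 + 9.6 + 2.4 + 11.4 − 6.6 + 2.9 + 0.2) / 7 = 4.0857%
Σ(R_i − R̄_i)(R_m − R̄_m) = 385.0571  ⇒  Cov = 385.0571 / 7 = 55.0082
Σ(R_m − R̄_m)² = 238.7286  ⇒  Var(R_m) = 238.7286 / 7 = 34.1041
β = Cov / Var(R_m) = 55.0082 / 34.1041 = 1.6129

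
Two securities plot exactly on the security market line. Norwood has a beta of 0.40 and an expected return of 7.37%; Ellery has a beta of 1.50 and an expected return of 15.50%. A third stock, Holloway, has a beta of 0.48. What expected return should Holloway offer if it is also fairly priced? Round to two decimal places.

MRP (SML slope) = (15.50% − 7.37%) / (1.50 − 0.40) = 8.13% / 1.10 = 7.3909%
R_f (intercept) = 7.37% − 0.40 × 7.3909% = 4.4136%
E(R_Holloway) = R_f + β × MRP = 4.4136% + 0.48 × 7.3909% = 7.96%

7.96%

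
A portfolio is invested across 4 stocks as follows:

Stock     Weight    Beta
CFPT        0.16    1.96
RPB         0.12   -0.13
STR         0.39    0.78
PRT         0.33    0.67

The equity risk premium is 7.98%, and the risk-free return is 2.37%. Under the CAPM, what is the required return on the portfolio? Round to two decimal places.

8.94%

β_P = Σ w_i β_i = 0.16×1.96 + 0.12×-0.13 + 0.39×0.78 + 0.33×0.67 = 0.8233
E(R_P) = R_f + β_P × MRP = 2.37% + 0.8233 × 7.98% = 8.94%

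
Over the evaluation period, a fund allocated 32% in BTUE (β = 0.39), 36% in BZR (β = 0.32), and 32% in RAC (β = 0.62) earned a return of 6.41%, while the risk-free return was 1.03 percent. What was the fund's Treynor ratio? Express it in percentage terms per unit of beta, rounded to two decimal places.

β_P = 0.32×0.39 + 0.36×0.32 + 0.32×0.62 = 0.4384
Treynor = (R_P − R_f) / β_P = (6.41% − 1.03%) / 0.4384 = 5.38% / 0.4384 = 12.27%

12.27%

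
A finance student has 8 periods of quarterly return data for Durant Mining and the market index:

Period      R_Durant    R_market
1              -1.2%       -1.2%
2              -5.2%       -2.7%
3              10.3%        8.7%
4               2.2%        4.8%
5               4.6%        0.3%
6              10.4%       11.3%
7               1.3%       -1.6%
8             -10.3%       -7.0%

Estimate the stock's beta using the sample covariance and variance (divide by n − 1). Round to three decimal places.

Mean R_i = (-1.2 − 5.2 + 10.3 + 2.2 + 4.6 + 10.4 + 1.3 − 10.3) / 8 = 1.5125%
Mean R_m = (-1.2 − 2.7 + 8.7 + 4.8 + 0.3 + 11.3 − 1.6 − 7.0) / 8 = 1.5750%
Σ(R_i − R̄_i)(R_m − R̄_m) = 285.5125  ⇒  Cov = 285.5125 / 7 = 40.7875
Σ(R_m − R̄_m)² = 266.9550  ⇒  Var(R_m) = 266.9550 / 7 = 38.1364
β = Cov / Var(R_m) = 40.7875 / 38.1364 = 1.0695

1.070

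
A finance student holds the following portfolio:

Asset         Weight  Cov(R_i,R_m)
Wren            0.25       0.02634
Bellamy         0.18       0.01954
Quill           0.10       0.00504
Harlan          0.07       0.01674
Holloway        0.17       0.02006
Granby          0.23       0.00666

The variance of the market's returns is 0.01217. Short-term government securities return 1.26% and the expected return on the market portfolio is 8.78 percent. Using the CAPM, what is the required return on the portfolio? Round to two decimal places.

11.59%

β_Wren = 0.02634 / 0.01217 = 2.1643
β_Bellamy = 0.01954 / 0.01217 = 1.6056
β_Quill = 0.00504 / 0.01217 = 0.4141
β_Harlan = 0.01674 / 0.01217 = 1.3755
β_Holloway = 0.02006 / 0.01217 = 1.6483
β_Granby = 0.00666 / 0.01217 = 0.5472
β_P = Σ w_i β_i = 0.25×2.1643 + 0.18×1.6056 + 0.10×0.4141 + 0.07×1.3755 + 0.17×1.6483 + 0.23×0.5472 = 1.3738
MRP = 8.78% − 1.26% = 7.52%
E(R_P) = R_f + β_P × MRP = 1.26% + 1.3738 × 7.52% = 11.59%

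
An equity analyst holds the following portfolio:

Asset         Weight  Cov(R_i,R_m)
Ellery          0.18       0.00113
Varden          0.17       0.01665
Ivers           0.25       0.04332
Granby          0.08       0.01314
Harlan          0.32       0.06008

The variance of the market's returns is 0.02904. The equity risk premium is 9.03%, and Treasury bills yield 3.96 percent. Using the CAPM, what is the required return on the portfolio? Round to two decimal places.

β_Ellery = 0.00113 / 0.02904 = 0.0389
β_Varden = 0.01665 / 0.02904 = 0.5733
β_Ivers = 0.04332 / 0.02904 = 1.4917
β_Granby = 0.01314 / 0.02904 = 0.4525
β_Harlan = 0.06008 / 0.02904 = 2.0689
β_P = Σ w_i β_i = 0.18×0.0389 + 0.17×0.5733 + 0.25×1.4917 + 0.08×0.4525 + 0.32×2.0689 = 1.1756
E(R_P) = R_f + β_P × MRP = 3.96% + 1.1756 × 9.03% = 14.58%

14.58%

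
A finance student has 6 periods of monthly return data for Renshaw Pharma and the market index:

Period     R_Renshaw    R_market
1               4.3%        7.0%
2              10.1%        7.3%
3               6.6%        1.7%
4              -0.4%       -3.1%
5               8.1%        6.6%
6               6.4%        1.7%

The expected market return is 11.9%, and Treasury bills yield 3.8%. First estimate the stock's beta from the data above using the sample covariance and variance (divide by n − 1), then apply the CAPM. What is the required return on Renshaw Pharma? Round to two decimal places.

9.11%

Mean R_i = (4.3 + 10.1 + 6.6 − 0.4 + 8.1 + 6.4) / 6 = 5.8500%
Mean R_m = (7.0 + 7.3 + 1.7 − 3.1 + 6.6 + 1.7) / 6 = 3.5333%
Σ(R_i − R̄_i)(R_m − R̄_m) = 56.6100  ⇒  Cov = 56.6100 / 5 = 11.3220
Σ(R_m − R̄_m)² = 86.3333  ⇒  Var(R_m) = 86.3333 / 5 = 17.2667
β = Cov / Var(R_m) = 11.3220 / 17.2667 = 0.6557
MRP = 11.9% − 3.8% = 8.10%
E(R) = R_f + β × MRP = 3.8% + 0.6557 × 8.1% = 9.11%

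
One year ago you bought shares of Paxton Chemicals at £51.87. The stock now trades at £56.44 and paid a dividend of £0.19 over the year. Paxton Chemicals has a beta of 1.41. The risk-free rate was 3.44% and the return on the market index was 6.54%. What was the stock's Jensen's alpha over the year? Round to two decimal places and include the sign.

Realised HPR = (P1 + D1 − P0) / P0 = (56.44 + 0.19 − 51.87) / 51.87 = 4.76 / 51.87 = 9.1768%
MRP = 6.54% − 3.44% = 3.10%
CAPM required = R_f + β·MRP = 3.44% + 1.41 × 3.10% = 7.8110%
α = realised − required = 9.1768% − 7.8110% = +1.37%

+1.37%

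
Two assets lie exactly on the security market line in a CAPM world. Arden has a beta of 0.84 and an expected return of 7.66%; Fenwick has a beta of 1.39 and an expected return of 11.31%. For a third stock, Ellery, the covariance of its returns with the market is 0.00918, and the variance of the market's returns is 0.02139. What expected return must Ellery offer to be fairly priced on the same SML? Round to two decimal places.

MRP = (11.31% − 7.66%) / (1.39 − 0.84) = 6.6364%
R_f = 7.66% − 0.84 × 6.6364% = 2.0854%
β_Ellery = Cov / Var(R_m) = 0.00918 / 0.02139 = 0.4292
E(R_Ellery) = R_f + β × MRP = 2.0854% + 0.4292 × 6.6364% = 4.93%

4.93%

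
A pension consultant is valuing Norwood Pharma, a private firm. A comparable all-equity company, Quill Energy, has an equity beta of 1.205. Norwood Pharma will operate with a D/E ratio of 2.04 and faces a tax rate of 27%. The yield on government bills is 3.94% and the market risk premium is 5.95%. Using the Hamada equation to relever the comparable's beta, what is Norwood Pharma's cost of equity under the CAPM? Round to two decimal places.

21.79%

β_L = β_U × [1 + (1 − t)(D/E)] = 1.205 × [1 + (1 − 0.27) × 2.04]
    = 1.205 × [1 + 0.73 × 2.04] = 1.205 × 2.4892 = 2.9995
E(R) = R_f + β_L × MRP = 3.94% + 2.9995 × 5.95% = 21.79%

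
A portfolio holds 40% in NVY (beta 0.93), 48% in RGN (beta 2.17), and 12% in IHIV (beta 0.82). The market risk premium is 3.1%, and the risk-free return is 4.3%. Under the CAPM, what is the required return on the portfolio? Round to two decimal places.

β_P = Σ w_i β_i = 0.40×0.93 + 0.48×2.17 + 0.12×0.82 = 1.5120
E(R_P) = R_f + β_P × MRP = 4.3% + 1.5120 × 3.1% = 8.99%

8.99%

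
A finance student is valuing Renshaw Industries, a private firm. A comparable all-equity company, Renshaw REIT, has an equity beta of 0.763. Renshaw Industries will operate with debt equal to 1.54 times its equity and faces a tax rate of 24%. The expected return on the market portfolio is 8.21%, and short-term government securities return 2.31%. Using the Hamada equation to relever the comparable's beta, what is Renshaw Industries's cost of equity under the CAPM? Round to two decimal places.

β_L = β_U × [1 + (1 − t)(D/E)] = 0.763 × [1 + (1 − 0.24) × 1.54]
    = 0.763 × [1 + 0.76 × 1.54] = 0.763 × 2.1704 = 1.6560
MRP = 8.21% − 2.31% = 5.90%
E(R) = R_f + β_L × MRP = 2.31% + 1.6560 × 5.90% = 12.08%

12.08%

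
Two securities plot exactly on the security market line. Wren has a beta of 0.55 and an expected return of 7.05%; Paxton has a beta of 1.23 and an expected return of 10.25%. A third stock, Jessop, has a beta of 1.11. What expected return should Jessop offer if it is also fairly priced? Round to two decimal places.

9.69%

MRP (SML slope) = (10.25% − 7.05%) / (1.23 − 0.55) = 3.20% / 0.68 = 4.7059%
R_f (intercept) = 7.05% − 0.55 × 4.7059% = 4.4618%
E(R_Jessop) = R_f + β × MRP = 4.4618% + 1.11 × 4.7059% = 9.69%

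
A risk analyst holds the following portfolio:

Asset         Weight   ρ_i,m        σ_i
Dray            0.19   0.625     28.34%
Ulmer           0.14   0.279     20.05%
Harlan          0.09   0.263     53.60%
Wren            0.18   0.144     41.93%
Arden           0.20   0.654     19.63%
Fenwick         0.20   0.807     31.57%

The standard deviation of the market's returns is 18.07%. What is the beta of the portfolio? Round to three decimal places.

0.784

β_Dray = 0.625 × 28.34% / 18.07% = 0.9802
β_Ulmer = 0.279 × 20.05% / 18.07% = 0.3096
β_Harlan = 0.263 × 53.60% / 18.07% = 0.7801
β_Wren = 0.144 × 41.93% / 18.07% = 0.3341
β_Arden = 0.654 × 19.63% / 18.07% = 0.7105
β_Fenwick = 0.807 × 31.57% / 18.07% = 1.4099
β_P = Σ w_i β_i = 0.19×0.9802 + 0.14×0.3096 + 0.09×0.7801 + 0.18×0.3341 + 0.20×0.7105 + 0.20×1.4099 = 0.7840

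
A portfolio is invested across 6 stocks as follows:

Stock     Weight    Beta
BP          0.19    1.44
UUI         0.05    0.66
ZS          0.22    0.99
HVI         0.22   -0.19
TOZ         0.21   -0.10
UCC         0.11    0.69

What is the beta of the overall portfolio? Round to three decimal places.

0.538

β_P = Σ w_i β_i = 0.19×1.44 + 0.05×0.66 + 0.22×0.99 + 0.22×-0.19 + 0.21×-0.10 + 0.11×0.69 = 0.5375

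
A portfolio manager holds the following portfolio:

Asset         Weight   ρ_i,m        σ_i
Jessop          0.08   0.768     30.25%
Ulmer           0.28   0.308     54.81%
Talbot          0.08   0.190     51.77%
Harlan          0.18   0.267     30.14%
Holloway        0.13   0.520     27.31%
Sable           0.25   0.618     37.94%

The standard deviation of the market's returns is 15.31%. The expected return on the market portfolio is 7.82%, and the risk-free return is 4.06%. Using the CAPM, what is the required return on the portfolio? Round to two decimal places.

β_Jessop = 0.768 × 30.25% / 15.31% = 1.5174
β_Ulmer = 0.308 × 54.81% / 15.31% = 1.1026
β_Talbot = 0.190 × 51.77% / 15.31% = 0.6425
β_Harlan = 0.267 × 30.14% / 15.31% = 0.5256
β_Holloway = 0.520 × 27.31% / 15.31% = 0.9276
β_Sable = 0.618 × 37.94% / 15.31% = 1.5315
β_P = Σ w_i β_i = 0.08×1.5174 + 0.28×1.1026 + 0.08×0.6425 + 0.18×0.5256 + 0.13×0.9276 + 0.25×1.5315 = 1.0796
MRP = 7.82% − 4.06% = 3.76%
E(R_P) = R_f + β_P × MRP = 4.06% + 1.0796 × 3.76% = 8.12%

8.12%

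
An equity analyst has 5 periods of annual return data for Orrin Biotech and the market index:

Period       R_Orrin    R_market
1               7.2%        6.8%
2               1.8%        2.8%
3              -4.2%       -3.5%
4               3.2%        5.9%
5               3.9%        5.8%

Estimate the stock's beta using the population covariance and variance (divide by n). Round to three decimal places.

Mean R_i = (7.2 + 1.8 − 4.2 + 3.2 + 3.9) / 5 = 2.3800%
Mean R_m = (6.8 + 2.8 − 3.5 + 5.9 + 5.8) / 5 = 3.5600%
Σ(R_i − R̄_i)(R_m − R̄_m) = 67.8360  ⇒  Cov = 67.8360 / 5 = 13.5672
Σ(R_m − R̄_m)² = 71.4120  ⇒  Var(R_m) = 71.4120 / 5 = 14.2824
β = Cov / Var(R_m) = 13.5672 / 14.2824 = 0.9499

0.950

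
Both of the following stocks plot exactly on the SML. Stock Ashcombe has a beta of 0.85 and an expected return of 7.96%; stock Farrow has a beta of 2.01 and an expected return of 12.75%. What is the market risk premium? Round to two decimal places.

4.13%

Both satisfy E(R) = R_f + β·MRP, so the slope of the SML is
MRP = (12.75% − 7.96%) / (2.01 − 0.85) = 4.79% / 1.16 = 4.1293%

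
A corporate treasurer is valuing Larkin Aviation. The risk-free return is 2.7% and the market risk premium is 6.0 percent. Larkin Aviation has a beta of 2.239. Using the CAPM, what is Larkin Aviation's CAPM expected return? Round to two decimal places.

16.13%

E(R) = R_f + β × MRP = 2.7% + 2.239 × 6.0% = 16.13%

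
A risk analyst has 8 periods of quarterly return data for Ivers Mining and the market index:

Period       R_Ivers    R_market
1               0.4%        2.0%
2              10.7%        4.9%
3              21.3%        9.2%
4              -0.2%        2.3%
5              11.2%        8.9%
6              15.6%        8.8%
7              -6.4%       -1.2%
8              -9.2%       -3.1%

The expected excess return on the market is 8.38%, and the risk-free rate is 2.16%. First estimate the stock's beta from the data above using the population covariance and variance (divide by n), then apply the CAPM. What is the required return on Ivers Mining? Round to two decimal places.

Mean R_i = (0.4 + 10.7 + 21.3 − 0.2 + 11.2 + 15.6 − 6.4 − 9.2) / 8 = 5.4250%
Mean R_m = (2.0 + 4.9 + 9.2 + 2.3 + 8.9 + 8.8 − 1.2 − 3.1) / 8 = 3.9750%
Σ(R_i − R̄_i)(R_m − R̄_m) = 349.3750  ⇒  Cov = 349.3750 / 8 = 43.6719
Σ(R_m − R̄_m)² = 159.2350  ⇒  Var(R_m) = 159.2350 / 8 = 19.9044
β = Cov / Var(R_m) = 43.6719 / 19.9044 = 2.1941
E(R) = R_f + β × MRP = 2.16% + 2.1941 × 8.38% = 20.55%

20.55%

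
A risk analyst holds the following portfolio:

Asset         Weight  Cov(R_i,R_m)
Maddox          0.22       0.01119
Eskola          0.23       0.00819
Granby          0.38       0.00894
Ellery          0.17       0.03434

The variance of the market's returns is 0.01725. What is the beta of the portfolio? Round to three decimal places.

0.787

β_Maddox = 0.01119 / 0.01725 = 0.6487
β_Eskola = 0.00819 / 0.01725 = 0.4748
β_Granby = 0.00894 / 0.01725 = 0.5183
β_Ellery = 0.03434 / 0.01725 = 1.9907
β_P = Σ w_i β_i = 0.22×0.6487 + 0.23×0.4748 + 0.38×0.5183 + 0.17×1.9907 = 0.7873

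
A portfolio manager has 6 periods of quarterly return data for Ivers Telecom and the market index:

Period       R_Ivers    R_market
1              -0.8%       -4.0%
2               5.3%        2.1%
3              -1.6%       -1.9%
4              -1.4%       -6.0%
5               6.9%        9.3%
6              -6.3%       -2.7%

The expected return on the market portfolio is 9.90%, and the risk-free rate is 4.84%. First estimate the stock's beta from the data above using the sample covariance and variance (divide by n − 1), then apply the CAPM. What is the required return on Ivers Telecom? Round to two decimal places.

8.44%

Mean R_i = (-0.8 + 5.3 − 1.6 − 1.4 + 6.9 − 6.3) / 6 = 0.3500%
Mean R_m = (-4.0 + 2.1 − 1.9 − 6.0 + 9.3 − 2.7) / 6 = -0.5333%
Σ(R_i − R̄_i)(R_m − R̄_m) = 108.0700  ⇒  Cov = 108.0700 / 5 = 21.6140
Σ(R_m − R̄_m)² = 152.0933  ⇒  Var(R_m) = 152.0933 / 5 = 30.4187
β = Cov / Var(R_m) = 21.6140 / 30.4187 = 0.7105
MRP = 9.90% − 4.84% = 5.06%
E(R) = R_f + β × MRP = 4.84% + 0.7105 × 5.06% = 8.44%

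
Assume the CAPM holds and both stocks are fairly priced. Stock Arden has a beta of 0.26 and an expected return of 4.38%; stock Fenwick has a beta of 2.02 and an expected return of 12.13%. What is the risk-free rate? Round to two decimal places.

3.24%

Both satisfy E(R) = R_f + β·MRP, so the slope of the SML is
MRP = (12.13% − 4.38%) / (2.02 − 0.26) = 7.75% / 1.76 = 4.4034%
R_f = E(R_Arden) − β_Arden·MRP = 4.38% − 0.26 × 4.4034% = 3.2351%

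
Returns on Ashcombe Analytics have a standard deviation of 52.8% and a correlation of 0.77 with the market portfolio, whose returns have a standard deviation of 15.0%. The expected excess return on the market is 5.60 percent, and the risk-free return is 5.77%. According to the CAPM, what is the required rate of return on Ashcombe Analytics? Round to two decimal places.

20.95%

β = ρ × σ_i / σ_m = 0.77 × 52.8% / 15.0% = 2.7104
E(R) = 5.77% + 2.7104 × 5.60% = 20.95%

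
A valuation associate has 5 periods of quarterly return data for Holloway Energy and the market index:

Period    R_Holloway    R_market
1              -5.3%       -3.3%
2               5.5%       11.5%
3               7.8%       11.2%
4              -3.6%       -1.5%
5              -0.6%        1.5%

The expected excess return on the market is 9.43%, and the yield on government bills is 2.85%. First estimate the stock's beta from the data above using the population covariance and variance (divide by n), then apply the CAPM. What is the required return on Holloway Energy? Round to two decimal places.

Mean R_i = (-5.3 + 5.5 + 7.8 − 3.6 − 0.6) / 5 = 0.7600%
Mean R_m = (-3.3 + 11.5 + 11.2 − 1.5 + 1.5) / 5 = 3.8800%
Σ(R_i − R̄_i)(R_m − R̄_m) = 157.8560  ⇒  Cov = 157.8560 / 5 = 31.5712
Σ(R_m − R̄_m)² = 197.8080  ⇒  Var(R_m) = 197.8080 / 5 = 39.5616
β = Cov / Var(R_m) = 31.5712 / 39.5616 = 0.7980
E(R) = R_f + β × MRP = 2.85% + 0.7980 × 9.43% = 10.38%

10.38%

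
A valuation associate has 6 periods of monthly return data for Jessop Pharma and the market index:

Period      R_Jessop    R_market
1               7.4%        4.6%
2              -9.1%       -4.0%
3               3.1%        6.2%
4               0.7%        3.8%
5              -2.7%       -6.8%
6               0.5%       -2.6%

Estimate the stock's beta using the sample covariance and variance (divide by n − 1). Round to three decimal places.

Mean R_i = (7.4 − 9.1 + 3.1 + 0.7 − 2.7 + 0.5) / 6 = -0.0167%
Mean R_m = (4.6 − 4.0 + 6.2 + 3.8 − 6.8 − 2.6) / 6 = 0.2000%
Σ(R_i − R̄_i)(R_m − R̄_m) = 109.4000  ⇒  Cov = 109.4000 / 5 = 21.8800
Σ(R_m − R̄_m)² = 142.8000  ⇒  Var(R_m) = 142.8000 / 5 = 28.5600
β = Cov / Var(R_m) = 21.8800 / 28.5600 = 0.7661

0.766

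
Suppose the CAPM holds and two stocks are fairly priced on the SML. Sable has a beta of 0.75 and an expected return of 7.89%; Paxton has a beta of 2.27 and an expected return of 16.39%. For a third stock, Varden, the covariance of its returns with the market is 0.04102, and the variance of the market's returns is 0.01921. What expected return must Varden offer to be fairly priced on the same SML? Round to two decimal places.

15.64%

MRP = (16.39% − 7.89%) / (2.27 − 0.75) = 5.5921%
R_f = 7.89% − 0.75 × 5.5921% = 3.6959%
β_Varden = Cov / Var(R_m) = 0.04102 / 0.01921 = 2.1353
E(R_Varden) = R_f + β × MRP = 3.6959% + 2.1353 × 5.5921% = 15.64%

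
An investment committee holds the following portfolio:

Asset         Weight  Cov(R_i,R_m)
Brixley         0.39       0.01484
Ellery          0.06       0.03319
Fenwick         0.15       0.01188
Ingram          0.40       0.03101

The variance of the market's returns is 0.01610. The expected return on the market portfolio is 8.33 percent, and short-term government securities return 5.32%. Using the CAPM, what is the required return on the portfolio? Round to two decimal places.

β_Brixley = 0.01484 / 0.01610 = 0.9217
β_Ellery = 0.03319 / 0.01610 = 2.0615
β_Fenwick = 0.01188 / 0.01610 = 0.7379
β_Ingram = 0.03101 / 0.01610 = 1.9261
β_P = Σ w_i β_i = 0.39×0.9217 + 0.06×2.0615 + 0.15×0.7379 + 0.40×1.9261 = 1.3643
MRP = 8.33% − 5.32% = 3.01%
E(R_P) = R_f + β_P × MRP = 5.32% + 1.3643 × 3.01% = 9.43%

9.43%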